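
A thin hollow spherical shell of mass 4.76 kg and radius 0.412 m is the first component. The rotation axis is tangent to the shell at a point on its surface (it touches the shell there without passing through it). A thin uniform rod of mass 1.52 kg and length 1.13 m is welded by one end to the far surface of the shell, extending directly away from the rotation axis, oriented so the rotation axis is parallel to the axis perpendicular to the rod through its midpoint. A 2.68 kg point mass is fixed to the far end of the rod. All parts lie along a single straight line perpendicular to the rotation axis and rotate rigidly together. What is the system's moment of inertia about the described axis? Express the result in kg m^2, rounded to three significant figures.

Spherical shell: I_cm = (2/3)MR² = (2/3)(4.76)(0.412)² = 0.53865 kg m^2; centre at d = 0.412 m, so the parallel axis theorem gives I = 0.53865 + (4.76)(0.412)² = 1.3466 kg m^2.
Thin rod: I_cm = (1/12)ML² = (1/12)(1.52)(1.13)² = 0.16174 kg m^2; centre at d = 0.412 + 0.412 + 0.565 = 1.389 m, so the parallel axis theorem gives I = 0.16174 + (1.52)(1.389)² = 3.0943 kg m^2.
Point mass: I_cm = 0; centre at d = 0.412 + 0.412 + 0.565 + 0.565 = 1.954 m, so the parallel axis theorem gives I = 0 + (2.68)(1.954)² = 10.233 kg m^2.
Total I = 1.3466 + 3.0943 + 10.233 = 14.673 kg m^2.

14.7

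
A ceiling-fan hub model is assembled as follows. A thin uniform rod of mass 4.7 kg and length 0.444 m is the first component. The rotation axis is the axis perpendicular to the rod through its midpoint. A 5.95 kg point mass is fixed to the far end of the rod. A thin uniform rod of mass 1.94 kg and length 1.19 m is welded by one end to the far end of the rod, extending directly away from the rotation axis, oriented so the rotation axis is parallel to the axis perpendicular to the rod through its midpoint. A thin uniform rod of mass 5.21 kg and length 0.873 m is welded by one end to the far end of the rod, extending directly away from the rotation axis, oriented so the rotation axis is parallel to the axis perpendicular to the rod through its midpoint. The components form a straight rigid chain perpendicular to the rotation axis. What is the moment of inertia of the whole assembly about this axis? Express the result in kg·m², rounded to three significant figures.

Thin rod: I_cm = (1/12)ML² = (1/12)(4.7)(0.444)² = 0.077212 kg·m²; axis through the centre, so I = 0.077212 kg·m².
Point mass: I_cm = 0; centre at d = 0.222 m, so I = I_cm + Md² gives I = 0 + (5.95)(0.222)² = 0.29324 kg·m².
Thin rod: I_cm = (1/12)ML² = (1/12)(1.94)(1.19)² = 0.22894 kg·m²; centre at d = 0.222 + 0.595 = 0.817 m, so I = I_cm + Md² gives I = 0.22894 + (1.94)(0.817)² = 1.5239 kg·m².
Thin rod: I_cm = (1/12)ML² = (1/12)(5.21)(0.873)² = 0.33089 kg·m²; centre at d = 0.222 + 0.595 + 0.595 + 0.4365 = 1.8485 m, so I = I_cm + Md² gives I = 0.33089 + (5.21)(1.8485)² = 18.133 kg·m².
Total I = 0.077212 + 0.29324 + 1.5239 + 18.133 = 20.028 kg·m².

20.0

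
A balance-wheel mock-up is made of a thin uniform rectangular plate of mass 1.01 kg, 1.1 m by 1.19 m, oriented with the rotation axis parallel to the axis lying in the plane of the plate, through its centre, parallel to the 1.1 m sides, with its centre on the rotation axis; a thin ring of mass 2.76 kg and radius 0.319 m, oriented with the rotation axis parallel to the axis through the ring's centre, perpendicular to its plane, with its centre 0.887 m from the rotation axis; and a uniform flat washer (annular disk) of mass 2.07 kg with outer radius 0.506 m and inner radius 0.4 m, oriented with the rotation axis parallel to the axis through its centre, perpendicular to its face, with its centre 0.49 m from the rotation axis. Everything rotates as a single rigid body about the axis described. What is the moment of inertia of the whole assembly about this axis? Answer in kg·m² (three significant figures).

3.50

Rectangular plate: I_cm = (1/12)Mb² = (1/12)(1.01)(1.19)² = 0.11919 kg·m²; axis through the centre, so I = 0.11919 kg·m².
Thin ring: I_cm = MR² = (2.76)(0.319)² = 0.28086 kg·m²; centre at d = 0.887 m, so I = I_cm + Md² gives I = 0.28086 + (2.76)(0.887)² = 2.4523 kg·m².
Annular disk: I_cm = (1/2)M(R²+r²) = (1/2)(2.07)[(0.506)² + (0.4)²] = 0.4306 kg·m²; centre at d = 0.49 m, so I = I_cm + Md² gives I = 0.4306 + (2.07)(0.49)² = 0.9276 kg·m².
Total I = 0.11919 + 2.4523 + 0.9276 = 3.4991 kg·m².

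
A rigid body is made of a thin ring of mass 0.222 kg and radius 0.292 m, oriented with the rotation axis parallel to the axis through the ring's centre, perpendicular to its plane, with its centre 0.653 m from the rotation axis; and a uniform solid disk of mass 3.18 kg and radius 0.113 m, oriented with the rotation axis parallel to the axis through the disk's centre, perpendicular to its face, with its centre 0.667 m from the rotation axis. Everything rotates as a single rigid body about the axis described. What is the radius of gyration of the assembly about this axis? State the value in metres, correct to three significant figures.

Thin ring: I_cm = MR² = (0.222)(0.292)² = 0.018929 kg m²; centre at d = 0.653 m, so the parallel axis theorem gives I = 0.018929 + (0.222)(0.653)² = 0.11359 kg m².
Solid disk: I_cm = (1/2)MR² = (1/2)(3.18)(0.113)² = 0.020303 kg m²; centre at d = 0.667 m, so the parallel axis theorem gives I = 0.020303 + (3.18)(0.667)² = 1.435 kg m².
Total I = 1.5486 kg m²; total mass M = 3.402 kg.
k = √(I/M) = √(1.5486/3.402) = 0.6747 m.

0.675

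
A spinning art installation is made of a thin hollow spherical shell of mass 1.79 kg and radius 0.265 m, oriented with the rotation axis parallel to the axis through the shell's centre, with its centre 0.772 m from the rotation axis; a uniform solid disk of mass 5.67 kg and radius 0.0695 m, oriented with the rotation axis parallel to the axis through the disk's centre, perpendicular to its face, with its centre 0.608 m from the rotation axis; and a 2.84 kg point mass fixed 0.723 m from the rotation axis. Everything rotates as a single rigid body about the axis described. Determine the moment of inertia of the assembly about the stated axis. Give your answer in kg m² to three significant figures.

Spherical shell: I_cm = (2/3)MR² = (2/3)(1.79)(0.265)² = 0.083802 kg m²; centre at d = 0.772 m, so I = I_cm + Md² gives I = 0.083802 + (1.79)(0.772)² = 1.1506 kg m².
Solid disk: I_cm = (1/2)MR² = (1/2)(5.67)(0.0695)² = 0.013694 kg m²; centre at d = 0.608 m, so I = I_cm + Md² gives I = 0.013694 + (5.67)(0.608)² = 2.1097 kg m².
Point mass: I_cm = 0; centre at d = 0.723 m, so I = I_cm + Md² gives I = 0 + (2.84)(0.723)² = 1.4846 kg m².
Total I = 1.1506 + 2.1097 + 1.4846 = 4.7449 kg m².

4.74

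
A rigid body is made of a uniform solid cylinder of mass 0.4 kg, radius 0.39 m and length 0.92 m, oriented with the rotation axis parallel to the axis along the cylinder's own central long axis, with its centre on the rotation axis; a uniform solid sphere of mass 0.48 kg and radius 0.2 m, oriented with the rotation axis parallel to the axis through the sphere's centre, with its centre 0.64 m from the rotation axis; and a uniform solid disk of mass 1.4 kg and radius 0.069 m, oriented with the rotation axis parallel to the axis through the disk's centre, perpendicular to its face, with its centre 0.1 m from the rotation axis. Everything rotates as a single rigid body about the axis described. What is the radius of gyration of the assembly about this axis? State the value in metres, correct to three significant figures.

Solid cylinder: I_cm = (1/2)MR² = (1/2)(0.4)(0.39)² = 0.03042 kg m²; axis through the centre, so I = 0.03042 kg m².
Solid sphere: I_cm = (2/5)MR² = (2/5)(0.48)(0.2)² = 0.00768 kg m²; centre at d = 0.64 m, so the parallel axis theorem gives I = 0.00768 + (0.48)(0.64)² = 0.20429 kg m².
Solid disk: I_cm = (1/2)MR² = (1/2)(1.4)(0.069)² = 0.0033327 kg m²; centre at d = 0.1 m, so the parallel axis theorem gives I = 0.0033327 + (1.4)(0.1)² = 0.017333 kg m².
Total I = 0.25204 kg m²; total mass M = 2.28 kg.
k = √(I/M) = √(0.25204/2.28) = 0.33248 m.

0.332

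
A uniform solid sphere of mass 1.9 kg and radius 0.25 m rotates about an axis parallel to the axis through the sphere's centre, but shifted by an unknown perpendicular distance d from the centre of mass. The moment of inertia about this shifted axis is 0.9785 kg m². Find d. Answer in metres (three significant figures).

0.700

About the centre-of-mass axis, I_cm = (2/5)MR² = (2/5)(1.9)(0.25)² = 0.0475 kg m².
Parallel axis theorem: I = I_cm + Md², so Md² = 0.9785 − 0.0475 = 0.931 kg m².
d = √(0.931 / 1.9) = 0.7 m.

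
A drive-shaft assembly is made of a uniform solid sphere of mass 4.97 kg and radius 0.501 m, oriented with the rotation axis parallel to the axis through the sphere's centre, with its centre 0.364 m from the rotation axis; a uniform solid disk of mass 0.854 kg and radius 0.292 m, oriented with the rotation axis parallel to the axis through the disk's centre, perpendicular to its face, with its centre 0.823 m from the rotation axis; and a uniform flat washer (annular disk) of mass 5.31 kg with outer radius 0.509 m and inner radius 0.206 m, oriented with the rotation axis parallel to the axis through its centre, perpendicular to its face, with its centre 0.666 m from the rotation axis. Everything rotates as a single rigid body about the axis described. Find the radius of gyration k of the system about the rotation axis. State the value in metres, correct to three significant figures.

0.665

Solid sphere: I_cm = (2/5)MR² = (2/5)(4.97)(0.501)² = 0.49899 kg m^2; centre at d = 0.364 m, so I = I_cm + Md² gives I = 0.49899 + (4.97)(0.364)² = 1.1575 kg m^2.
Solid disk: I_cm = (1/2)MR² = (1/2)(0.854)(0.292)² = 0.036408 kg m^2; centre at d = 0.823 m, so I = I_cm + Md² gives I = 0.036408 + (0.854)(0.823)² = 0.61485 kg m^2.
Annular disk: I_cm = (1/2)M(R²+r²) = (1/2)(5.31)[(0.509)² + (0.206)²] = 0.80053 kg m^2; centre at d = 0.666 m, so I = I_cm + Md² gives I = 0.80053 + (5.31)(0.666)² = 3.1558 kg m^2.
Total I = 4.9282 kg m^2; total mass M = 11.134 kg.
k = √(I/M) = √(4.9282/11.134) = 0.6653 m.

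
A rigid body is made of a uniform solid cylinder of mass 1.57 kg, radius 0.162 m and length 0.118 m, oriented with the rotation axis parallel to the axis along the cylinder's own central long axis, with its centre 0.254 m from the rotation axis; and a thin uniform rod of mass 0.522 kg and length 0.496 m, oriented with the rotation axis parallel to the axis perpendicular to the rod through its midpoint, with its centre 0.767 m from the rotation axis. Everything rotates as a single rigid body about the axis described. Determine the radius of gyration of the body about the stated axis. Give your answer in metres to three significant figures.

0.458

Solid cylinder: I_cm = (1/2)MR² = (1/2)(1.57)(0.162)² = 0.020602 kg m²; centre at d = 0.254 m, so the parallel axis theorem gives I = 0.020602 + (1.57)(0.254)² = 0.12189 kg m².
Thin rod: I_cm = (1/12)ML² = (1/12)(0.522)(0.496)² = 0.010702 kg m²; centre at d = 0.767 m, so the parallel axis theorem gives I = 0.010702 + (0.522)(0.767)² = 0.31779 kg m².
Total I = 0.43968 kg m²; total mass M = 2.092 kg.
k = √(I/M) = √(0.43968/2.092) = 0.45845 m.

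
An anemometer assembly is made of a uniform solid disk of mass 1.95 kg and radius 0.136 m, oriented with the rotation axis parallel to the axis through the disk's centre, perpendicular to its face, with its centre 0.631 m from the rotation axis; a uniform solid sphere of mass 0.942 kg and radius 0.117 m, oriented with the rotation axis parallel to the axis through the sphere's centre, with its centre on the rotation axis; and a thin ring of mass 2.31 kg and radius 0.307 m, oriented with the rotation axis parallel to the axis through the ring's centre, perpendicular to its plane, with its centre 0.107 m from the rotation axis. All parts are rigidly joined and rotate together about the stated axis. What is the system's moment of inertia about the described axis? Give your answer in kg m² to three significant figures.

Solid disk: I_cm = (1/2)MR² = (1/2)(1.95)(0.136)² = 0.018034 kg m²; centre at d = 0.631 m, so the parallel axis theorem gives I = 0.018034 + (1.95)(0.631)² = 0.79445 kg m².
Solid sphere: I_cm = (2/5)MR² = (2/5)(0.942)(0.117)² = 0.005158 kg m²; axis through the centre, so I = 0.005158 kg m².
Thin ring: I_cm = MR² = (2.31)(0.307)² = 0.21772 kg m²; centre at d = 0.107 m, so the parallel axis theorem gives I = 0.21772 + (2.31)(0.107)² = 0.24416 kg m².
Total I = 0.79445 + 0.005158 + 0.24416 = 1.0438 kg m².

1.04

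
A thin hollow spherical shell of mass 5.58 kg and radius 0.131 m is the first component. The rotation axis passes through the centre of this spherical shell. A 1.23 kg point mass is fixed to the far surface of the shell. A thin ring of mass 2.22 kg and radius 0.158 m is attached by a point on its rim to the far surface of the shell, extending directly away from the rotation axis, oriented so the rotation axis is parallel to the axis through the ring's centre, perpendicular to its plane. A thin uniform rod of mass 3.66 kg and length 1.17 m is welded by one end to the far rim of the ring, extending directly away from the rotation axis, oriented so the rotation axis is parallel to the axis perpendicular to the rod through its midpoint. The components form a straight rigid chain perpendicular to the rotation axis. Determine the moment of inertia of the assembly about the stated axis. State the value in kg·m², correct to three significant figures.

4.64

Spherical shell: I_cm = (2/3)MR² = (2/3)(5.58)(0.131)² = 0.063839 kg·m²; axis through the centre, so I = 0.063839 kg·m².
Point mass: I_cm = 0; centre at d = 0.131 m, so the parallel axis theorem gives I = 0 + (1.23)(0.131)² = 0.021108 kg·m².
Thin ring: I_cm = MR² = (2.22)(0.158)² = 0.05542 kg·m²; centre at d = 0.131 + 0.158 = 0.289 m, so the parallel axis theorem gives I = 0.05542 + (2.22)(0.289)² = 0.24084 kg·m².
Thin rod: I_cm = (1/12)ML² = (1/12)(3.66)(1.17)² = 0.41751 kg·m²; centre at d = 0.131 + 0.158 + 0.158 + 0.585 = 1.032 m, so the parallel axis theorem gives I = 0.41751 + (3.66)(1.032)² = 4.3155 kg·m².
Total I = 0.063839 + 0.021108 + 0.24084 + 4.3155 = 4.6413 kg·m².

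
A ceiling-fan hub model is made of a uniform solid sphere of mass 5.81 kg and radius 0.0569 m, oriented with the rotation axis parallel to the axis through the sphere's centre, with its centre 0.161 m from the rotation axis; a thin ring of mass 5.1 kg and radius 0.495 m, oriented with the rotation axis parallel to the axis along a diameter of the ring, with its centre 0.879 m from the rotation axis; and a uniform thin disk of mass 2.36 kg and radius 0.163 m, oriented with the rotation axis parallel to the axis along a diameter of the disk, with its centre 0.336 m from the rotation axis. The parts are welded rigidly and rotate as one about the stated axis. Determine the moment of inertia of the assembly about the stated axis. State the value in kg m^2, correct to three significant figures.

5.01

Solid sphere: I_cm = (2/5)MR² = (2/5)(5.81)(0.0569)² = 0.0075242 kg m^2; centre at d = 0.161 m, so I = I_cm + Md² gives I = 0.0075242 + (5.81)(0.161)² = 0.15813 kg m^2.
Thin ring: I_cm = (1/2)MR² = (1/2)(5.1)(0.495)² = 0.62481 kg m^2; centre at d = 0.879 m, so I = I_cm + Md² gives I = 0.62481 + (5.1)(0.879)² = 4.5653 kg m^2.
Thin disk: I_cm = (1/4)MR² = (1/4)(2.36)(0.163)² = 0.015676 kg m^2; centre at d = 0.336 m, so I = I_cm + Md² gives I = 0.015676 + (2.36)(0.336)² = 0.28211 kg m^2.
Total I = 0.15813 + 4.5653 + 0.28211 = 5.0055 kg m^2.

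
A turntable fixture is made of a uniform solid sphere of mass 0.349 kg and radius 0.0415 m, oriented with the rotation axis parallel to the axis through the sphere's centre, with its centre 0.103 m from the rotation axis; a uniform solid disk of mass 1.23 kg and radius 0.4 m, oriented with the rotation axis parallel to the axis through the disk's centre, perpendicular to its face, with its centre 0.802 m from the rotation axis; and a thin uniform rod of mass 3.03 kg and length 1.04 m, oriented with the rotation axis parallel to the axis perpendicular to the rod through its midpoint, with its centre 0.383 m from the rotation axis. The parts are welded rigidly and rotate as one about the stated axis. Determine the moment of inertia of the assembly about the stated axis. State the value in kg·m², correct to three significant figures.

Solid sphere: I_cm = (2/5)MR² = (2/5)(0.349)(0.0415)² = 0.00024043 kg·m²; centre at d = 0.103 m, so I = I_cm + Md² gives I = 0.00024043 + (0.349)(0.103)² = 0.003943 kg·m².
Solid disk: I_cm = (1/2)MR² = (1/2)(1.23)(0.4)² = 0.0984 kg·m²; centre at d = 0.802 m, so I = I_cm + Md² gives I = 0.0984 + (1.23)(0.802)² = 0.88954 kg·m².
Thin rod: I_cm = (1/12)ML² = (1/12)(3.03)(1.04)² = 0.2731 kg·m²; centre at d = 0.383 m, so I = I_cm + Md² gives I = 0.2731 + (3.03)(0.383)² = 0.71757 kg·m².
Total I = 0.003943 + 0.88954 + 0.71757 = 1.6111 kg·m².

1.61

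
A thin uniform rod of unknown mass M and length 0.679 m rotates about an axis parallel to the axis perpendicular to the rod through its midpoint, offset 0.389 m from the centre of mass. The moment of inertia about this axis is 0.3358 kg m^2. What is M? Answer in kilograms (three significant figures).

1.77

I = I_cm + Md² = (1/12)ML² + Md² = M·[0.0833333·(0.679)² + (0.389)²] = M·0.18974.
So M = 0.3358 / 0.18974 = 1.7698 kg.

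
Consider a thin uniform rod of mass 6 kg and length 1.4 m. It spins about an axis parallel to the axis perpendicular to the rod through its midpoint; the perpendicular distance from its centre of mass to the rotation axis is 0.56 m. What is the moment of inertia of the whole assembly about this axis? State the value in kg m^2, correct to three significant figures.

I_cm = (1/12)ML² = (1/12)(6)(1.4)² = 0.98 kg m^2; centre at d = 0.56 m, so I = I_cm + Md² gives I = 0.98 + (6)(0.56)² = 2.8616 kg m^2.

2.86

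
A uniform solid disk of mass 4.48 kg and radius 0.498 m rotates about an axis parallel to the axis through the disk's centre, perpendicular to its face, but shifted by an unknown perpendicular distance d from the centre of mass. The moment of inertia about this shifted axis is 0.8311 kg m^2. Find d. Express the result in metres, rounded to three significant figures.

About the centre-of-mass axis, I_cm = (1/2)MR² = (1/2)(4.48)(0.498)² = 0.55553 kg m^2.
Parallel axis theorem: I = I_cm + Md², so Md² = 0.8311 − 0.55553 = 0.27557 kg m^2.
d = √(0.27557 / 4.48) = 0.24801 m.

0.248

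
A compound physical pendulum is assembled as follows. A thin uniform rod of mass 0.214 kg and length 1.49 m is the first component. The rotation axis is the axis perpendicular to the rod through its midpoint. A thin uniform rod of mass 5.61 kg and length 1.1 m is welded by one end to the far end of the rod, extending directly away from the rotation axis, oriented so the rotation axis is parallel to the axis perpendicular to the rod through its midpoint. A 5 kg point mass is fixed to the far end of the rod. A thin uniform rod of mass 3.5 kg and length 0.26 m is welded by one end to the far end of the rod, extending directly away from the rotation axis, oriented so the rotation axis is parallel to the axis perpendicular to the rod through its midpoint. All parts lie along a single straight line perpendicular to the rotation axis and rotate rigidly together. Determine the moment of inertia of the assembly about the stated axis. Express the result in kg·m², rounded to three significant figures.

40.7

Thin rod: I_cm = (1/12)ML² = (1/12)(0.214)(1.49)² = 0.039592 kg·m²; axis through the centre, so I = 0.039592 kg·m².
Thin rod: I_cm = (1/12)ML² = (1/12)(5.61)(1.1)² = 0.56568 kg·m²; centre at d = 0.745 + 0.55 = 1.295 m, so the parallel axis theorem gives I = 0.56568 + (5.61)(1.295)² = 9.9738 kg·m².
Point mass: I_cm = 0; centre at d = 0.745 + 0.55 + 0.55 = 1.845 m, so the parallel axis theorem gives I = 0 + (5)(1.845)² = 17.02 kg·m².
Thin rod: I_cm = (1/12)ML² = (1/12)(3.5)(0.26)² = 0.019717 kg·m²; centre at d = 0.745 + 0.55 + 0.55 + 0.13 = 1.975 m, so the parallel axis theorem gives I = 0.019717 + (3.5)(1.975)² = 13.672 kg·m².
Total I = 0.039592 + 9.9738 + 17.02 + 13.672 = 40.705 kg·m².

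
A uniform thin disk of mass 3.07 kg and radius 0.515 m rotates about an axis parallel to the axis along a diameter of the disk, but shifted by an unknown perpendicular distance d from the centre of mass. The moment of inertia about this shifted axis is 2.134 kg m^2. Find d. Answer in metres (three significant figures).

0.793

About the centre-of-mass axis, I_cm = (1/4)MR² = (1/4)(3.07)(0.515)² = 0.20356 kg m^2.
Parallel axis theorem: I = I_cm + Md², so Md² = 2.134 − 0.20356 = 1.9304 kg m^2.
d = √(1.9304 / 3.07) = 0.79297 m.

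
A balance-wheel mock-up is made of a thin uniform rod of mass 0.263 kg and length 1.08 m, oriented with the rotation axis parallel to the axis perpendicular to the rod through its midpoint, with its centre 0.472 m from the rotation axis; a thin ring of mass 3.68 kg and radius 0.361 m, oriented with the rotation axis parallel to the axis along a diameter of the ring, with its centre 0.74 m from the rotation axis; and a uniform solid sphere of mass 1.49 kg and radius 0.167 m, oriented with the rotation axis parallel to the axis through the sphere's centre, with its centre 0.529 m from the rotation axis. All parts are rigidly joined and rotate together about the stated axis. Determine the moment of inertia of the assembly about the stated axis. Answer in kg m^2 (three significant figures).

2.77

Thin rod: I_cm = (1/12)ML² = (1/12)(0.263)(1.08)² = 0.025564 kg m^2; centre at d = 0.472 m, so the parallel axis theorem gives I = 0.025564 + (0.263)(0.472)² = 0.084156 kg m^2.
Thin ring: I_cm = (1/2)MR² = (1/2)(3.68)(0.361)² = 0.23979 kg m^2; centre at d = 0.74 m, so the parallel axis theorem gives I = 0.23979 + (3.68)(0.74)² = 2.255 kg m^2.
Solid sphere: I_cm = (2/5)MR² = (2/5)(1.49)(0.167)² = 0.016622 kg m^2; centre at d = 0.529 m, so the parallel axis theorem gives I = 0.016622 + (1.49)(0.529)² = 0.43358 kg m^2.
Total I = 0.084156 + 2.255 + 0.43358 = 2.7727 kg m^2.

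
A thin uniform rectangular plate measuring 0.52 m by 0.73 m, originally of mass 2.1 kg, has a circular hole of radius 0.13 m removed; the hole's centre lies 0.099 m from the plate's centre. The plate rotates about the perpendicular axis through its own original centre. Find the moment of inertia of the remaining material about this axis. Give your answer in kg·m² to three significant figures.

0.135

Unpierced body about its centre: I₀ = (1/12)M(a²+b²) = (1/12)(2.1)[(0.52)² + (0.73)²] = 0.14058 kg·m².
The removed disk has mass m = M·πr²/(ab) = (2.1)·π(0.13)²/(0.52·0.73) = 0.29372 kg (same uniform areal density).
Its moment of inertia about the rotation axis (parallel-axis theorem): I_hole = (1/2)mr² + md² = (1/2)(0.29372)(0.13)² + (0.29372)(0.099)² = 0.0053606 kg·m².
Treating the hole as negative mass, I = I₀ − I_hole = 0.14058 − 0.0053606 = 0.13522 kg·m².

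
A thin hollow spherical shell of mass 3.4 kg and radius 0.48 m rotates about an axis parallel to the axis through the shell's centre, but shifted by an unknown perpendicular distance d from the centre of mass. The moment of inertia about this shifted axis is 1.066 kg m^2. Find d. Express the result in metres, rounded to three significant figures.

About the centre-of-mass axis, I_cm = (2/3)MR² = (2/3)(3.4)(0.48)² = 0.52224 kg m^2.
Parallel axis theorem: I = I_cm + Md², so Md² = 1.066 − 0.52224 = 0.54376 kg m^2.
d = √(0.54376 / 3.4) = 0.39991 m.

0.400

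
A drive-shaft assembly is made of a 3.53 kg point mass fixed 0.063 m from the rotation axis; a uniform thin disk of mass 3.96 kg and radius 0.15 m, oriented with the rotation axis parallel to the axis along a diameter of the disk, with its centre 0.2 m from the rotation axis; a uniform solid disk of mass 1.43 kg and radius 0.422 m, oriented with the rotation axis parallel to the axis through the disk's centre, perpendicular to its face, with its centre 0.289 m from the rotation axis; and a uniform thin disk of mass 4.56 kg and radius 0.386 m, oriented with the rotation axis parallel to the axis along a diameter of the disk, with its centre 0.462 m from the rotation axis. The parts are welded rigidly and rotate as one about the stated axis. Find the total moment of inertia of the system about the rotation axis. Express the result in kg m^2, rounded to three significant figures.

Point mass: I_cm = 0; centre at d = 0.063 m, so I = I_cm + Md² gives I = 0 + (3.53)(0.063)² = 0.014011 kg m^2.
Thin disk: I_cm = (1/4)MR² = (1/4)(3.96)(0.15)² = 0.022275 kg m^2; centre at d = 0.2 m, so I = I_cm + Md² gives I = 0.022275 + (3.96)(0.2)² = 0.18068 kg m^2.
Solid disk: I_cm = (1/2)MR² = (1/2)(1.43)(0.422)² = 0.12733 kg m^2; centre at d = 0.289 m, so I = I_cm + Md² gives I = 0.12733 + (1.43)(0.289)² = 0.24677 kg m^2.
Thin disk: I_cm = (1/4)MR² = (1/4)(4.56)(0.386)² = 0.16986 kg m^2; centre at d = 0.462 m, so I = I_cm + Md² gives I = 0.16986 + (4.56)(0.462)² = 1.1432 kg m^2.
Total I = 0.014011 + 0.18068 + 0.24677 + 1.1432 = 1.5846 kg m^2.

1.58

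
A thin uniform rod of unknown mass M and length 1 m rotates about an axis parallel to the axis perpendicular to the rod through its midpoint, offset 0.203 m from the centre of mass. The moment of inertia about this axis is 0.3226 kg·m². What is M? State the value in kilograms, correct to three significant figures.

I = I_cm + Md² = (1/12)ML² + Md² = M·[0.0833333·(1)² + (0.203)²] = M·0.12454.
So M = 0.3226 / 0.12454 = 2.5903 kg.

2.59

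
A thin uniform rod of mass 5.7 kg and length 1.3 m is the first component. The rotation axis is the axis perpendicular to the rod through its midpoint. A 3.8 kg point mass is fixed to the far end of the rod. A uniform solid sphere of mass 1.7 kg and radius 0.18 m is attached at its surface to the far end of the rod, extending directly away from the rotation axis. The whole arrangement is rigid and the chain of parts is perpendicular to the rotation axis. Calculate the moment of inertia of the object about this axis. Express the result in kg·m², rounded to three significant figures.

3.60

Thin rod: I_cm = (1/12)ML² = (1/12)(5.7)(1.3)² = 0.80275 kg·m²; axis through the centre, so I = 0.80275 kg·m².
Point mass: I_cm = 0; centre at d = 0.65 m, so the parallel axis theorem gives I = 0 + (3.8)(0.65)² = 1.6055 kg·m².
Solid sphere: I_cm = (2/5)MR² = (2/5)(1.7)(0.18)² = 0.022032 kg·m²; centre at d = 0.65 + 0.18 = 0.83 m, so the parallel axis theorem gives I = 0.022032 + (1.7)(0.83)² = 1.1932 kg·m².
Total I = 0.80275 + 1.6055 + 1.1932 = 3.6014 kg·m².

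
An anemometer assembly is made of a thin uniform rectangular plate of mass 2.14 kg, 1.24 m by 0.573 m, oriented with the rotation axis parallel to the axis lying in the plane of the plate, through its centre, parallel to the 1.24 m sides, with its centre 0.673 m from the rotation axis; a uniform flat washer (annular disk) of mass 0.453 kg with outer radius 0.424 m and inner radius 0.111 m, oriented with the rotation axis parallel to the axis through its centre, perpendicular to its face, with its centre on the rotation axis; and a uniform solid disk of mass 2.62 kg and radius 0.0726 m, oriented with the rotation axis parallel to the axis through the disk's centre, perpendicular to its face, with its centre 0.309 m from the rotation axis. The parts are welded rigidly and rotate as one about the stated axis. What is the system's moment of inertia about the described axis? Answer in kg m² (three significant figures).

Rectangular plate: I_cm = (1/12)Mb² = (1/12)(2.14)(0.573)² = 0.058552 kg m²; centre at d = 0.673 m, so I = I_cm + Md² gives I = 0.058552 + (2.14)(0.673)² = 1.0278 kg m².
Annular disk: I_cm = (1/2)M(R²+r²) = (1/2)(0.453)[(0.424)² + (0.111)²] = 0.04351 kg m²; axis through the centre, so I = 0.04351 kg m².
Solid disk: I_cm = (1/2)MR² = (1/2)(2.62)(0.0726)² = 0.0069047 kg m²; centre at d = 0.309 m, so I = I_cm + Md² gives I = 0.0069047 + (2.62)(0.309)² = 0.25706 kg m².
Total I = 1.0278 + 0.04351 + 0.25706 = 1.3284 kg m².

1.33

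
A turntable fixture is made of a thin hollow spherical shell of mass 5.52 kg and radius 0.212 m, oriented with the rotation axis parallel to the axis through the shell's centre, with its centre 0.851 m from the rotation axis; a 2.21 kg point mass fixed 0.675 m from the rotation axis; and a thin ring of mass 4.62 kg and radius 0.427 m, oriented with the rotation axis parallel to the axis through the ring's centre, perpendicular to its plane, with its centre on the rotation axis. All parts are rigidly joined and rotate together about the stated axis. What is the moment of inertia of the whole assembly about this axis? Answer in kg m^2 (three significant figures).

6.01

Spherical shell: I_cm = (2/3)MR² = (2/3)(5.52)(0.212)² = 0.16539 kg m^2; centre at d = 0.851 m, so the parallel axis theorem gives I = 0.16539 + (5.52)(0.851)² = 4.163 kg m^2.
Point mass: I_cm = 0; centre at d = 0.675 m, so the parallel axis theorem gives I = 0 + (2.21)(0.675)² = 1.0069 kg m^2.
Thin ring: I_cm = MR² = (4.62)(0.427)² = 0.84236 kg m^2; axis through the centre, so I = 0.84236 kg m^2.
Total I = 4.163 + 1.0069 + 0.84236 = 6.0123 kg m^2.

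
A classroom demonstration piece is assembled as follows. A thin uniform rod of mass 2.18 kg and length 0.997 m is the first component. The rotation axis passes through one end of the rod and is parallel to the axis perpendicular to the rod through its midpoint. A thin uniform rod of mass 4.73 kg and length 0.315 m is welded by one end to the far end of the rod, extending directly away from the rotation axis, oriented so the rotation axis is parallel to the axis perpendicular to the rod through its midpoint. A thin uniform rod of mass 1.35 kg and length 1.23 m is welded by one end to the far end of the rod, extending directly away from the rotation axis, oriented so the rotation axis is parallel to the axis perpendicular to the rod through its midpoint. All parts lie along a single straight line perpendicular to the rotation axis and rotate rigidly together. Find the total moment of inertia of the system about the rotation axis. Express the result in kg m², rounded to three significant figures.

12.2

Thin rod: I_cm = (1/12)ML² = (1/12)(2.18)(0.997)² = 0.18058 kg m²; centre at d = 0.4985 m, so the parallel axis theorem gives I = 0.18058 + (2.18)(0.4985)² = 0.72231 kg m².
Thin rod: I_cm = (1/12)ML² = (1/12)(4.73)(0.315)² = 0.039111 kg m²; centre at d = 0.4985 + 0.4985 + 0.1575 = 1.1545 m, so the parallel axis theorem gives I = 0.039111 + (4.73)(1.1545)² = 6.3436 kg m².
Thin rod: I_cm = (1/12)ML² = (1/12)(1.35)(1.23)² = 0.1702 kg m²; centre at d = 0.4985 + 0.4985 + 0.1575 + 0.1575 + 0.615 = 1.927 m, so the parallel axis theorem gives I = 0.1702 + (1.35)(1.927)² = 5.1832 kg m².
Total I = 0.72231 + 6.3436 + 5.1832 = 12.249 kg m².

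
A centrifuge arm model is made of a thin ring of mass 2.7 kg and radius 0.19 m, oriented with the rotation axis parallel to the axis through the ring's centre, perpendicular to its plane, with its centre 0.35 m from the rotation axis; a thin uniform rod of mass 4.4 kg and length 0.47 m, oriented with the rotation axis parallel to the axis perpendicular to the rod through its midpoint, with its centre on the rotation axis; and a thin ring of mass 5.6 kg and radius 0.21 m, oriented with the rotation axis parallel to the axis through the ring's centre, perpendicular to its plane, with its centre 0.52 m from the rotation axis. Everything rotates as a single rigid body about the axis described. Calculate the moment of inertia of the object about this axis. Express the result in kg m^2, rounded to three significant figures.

Thin ring: I_cm = MR² = (2.7)(0.19)² = 0.09747 kg m^2; centre at d = 0.35 m, so I = I_cm + Md² gives I = 0.09747 + (2.7)(0.35)² = 0.42822 kg m^2.
Thin rod: I_cm = (1/12)ML² = (1/12)(4.4)(0.47)² = 0.080997 kg m^2; axis through the centre, so I = 0.080997 kg m^2.
Thin ring: I_cm = MR² = (5.6)(0.21)² = 0.24696 kg m^2; centre at d = 0.52 m, so I = I_cm + Md² gives I = 0.24696 + (5.6)(0.52)² = 1.7612 kg m^2.
Total I = 0.42822 + 0.080997 + 1.7612 = 2.2704 kg m^2.

2.27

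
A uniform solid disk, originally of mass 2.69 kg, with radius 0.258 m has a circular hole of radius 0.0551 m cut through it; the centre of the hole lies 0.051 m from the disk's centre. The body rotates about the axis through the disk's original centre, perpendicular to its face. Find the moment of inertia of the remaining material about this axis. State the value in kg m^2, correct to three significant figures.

Unpierced body about its centre: I₀ = (1/2)MR² = (1/2)(2.69)(0.258)² = 0.089529 kg m^2.
The removed disk has mass m = M·(r/R)² = (2.69)(0.0551/0.258)² = 0.12269 kg (same uniform areal density).
Its moment of inertia about the rotation axis (parallel-axis theorem): I_hole = (1/2)mr² + md² = (1/2)(0.12269)(0.0551)² + (0.12269)(0.051)² = 0.00050537 kg m^2.
Treating the hole as negative mass, I = I₀ − I_hole = 0.089529 − 0.00050537 = 0.089023 kg m^2.

0.0890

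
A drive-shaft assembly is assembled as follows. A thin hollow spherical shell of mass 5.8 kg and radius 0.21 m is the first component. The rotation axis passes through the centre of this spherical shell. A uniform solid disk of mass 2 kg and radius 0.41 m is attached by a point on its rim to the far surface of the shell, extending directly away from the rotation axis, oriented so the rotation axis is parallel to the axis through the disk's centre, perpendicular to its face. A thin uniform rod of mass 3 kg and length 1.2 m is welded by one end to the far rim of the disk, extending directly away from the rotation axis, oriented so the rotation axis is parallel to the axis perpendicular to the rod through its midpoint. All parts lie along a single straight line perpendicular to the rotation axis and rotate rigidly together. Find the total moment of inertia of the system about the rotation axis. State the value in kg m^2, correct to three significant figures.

9.44

Spherical shell: I_cm = (2/3)MR² = (2/3)(5.8)(0.21)² = 0.17052 kg m^2; axis through the centre, so I = 0.17052 kg m^2.
Solid disk: I_cm = (1/2)MR² = (1/2)(2)(0.41)² = 0.1681 kg m^2; centre at d = 0.21 + 0.41 = 0.62 m, so the parallel axis theorem gives I = 0.1681 + (2)(0.62)² = 0.9369 kg m^2.
Thin rod: I_cm = (1/12)ML² = (1/12)(3)(1.2)² = 0.36 kg m^2; centre at d = 0.21 + 0.41 + 0.41 + 0.6 = 1.63 m, so the parallel axis theorem gives I = 0.36 + (3)(1.63)² = 8.3307 kg m^2.
Total I = 0.17052 + 0.9369 + 8.3307 = 9.4381 kg m^2.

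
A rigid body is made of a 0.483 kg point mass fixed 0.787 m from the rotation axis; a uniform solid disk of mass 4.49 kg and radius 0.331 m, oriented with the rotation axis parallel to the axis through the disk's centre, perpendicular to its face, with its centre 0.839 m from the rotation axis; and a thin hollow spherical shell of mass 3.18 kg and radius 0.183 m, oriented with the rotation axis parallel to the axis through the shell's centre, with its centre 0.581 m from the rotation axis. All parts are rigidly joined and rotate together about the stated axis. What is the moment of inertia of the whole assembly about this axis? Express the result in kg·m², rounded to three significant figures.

4.85

Point mass: I_cm = 0; centre at d = 0.787 m, so I = I_cm + Md² gives I = 0 + (0.483)(0.787)² = 0.29916 kg·m².
Solid disk: I_cm = (1/2)MR² = (1/2)(4.49)(0.331)² = 0.24596 kg·m²; centre at d = 0.839 m, so I = I_cm + Md² gives I = 0.24596 + (4.49)(0.839)² = 3.4066 kg·m².
Spherical shell: I_cm = (2/3)MR² = (2/3)(3.18)(0.183)² = 0.070997 kg·m²; centre at d = 0.581 m, so I = I_cm + Md² gives I = 0.070997 + (3.18)(0.581)² = 1.1444 kg·m².
Total I = 0.29916 + 3.4066 + 1.1444 = 4.8502 kg·m².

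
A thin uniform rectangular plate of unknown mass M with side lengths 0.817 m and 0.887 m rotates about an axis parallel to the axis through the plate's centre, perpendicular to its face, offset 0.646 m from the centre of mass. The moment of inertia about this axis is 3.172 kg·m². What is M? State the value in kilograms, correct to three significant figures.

5.89

I = I_cm + Md² = (1/12)M(a²+b²) + Md² = M·[0.0833333·[(0.817)² + (0.887)²] + (0.646)²] = M·0.5385.
So M = 3.172 / 0.5385 = 5.8904 kg.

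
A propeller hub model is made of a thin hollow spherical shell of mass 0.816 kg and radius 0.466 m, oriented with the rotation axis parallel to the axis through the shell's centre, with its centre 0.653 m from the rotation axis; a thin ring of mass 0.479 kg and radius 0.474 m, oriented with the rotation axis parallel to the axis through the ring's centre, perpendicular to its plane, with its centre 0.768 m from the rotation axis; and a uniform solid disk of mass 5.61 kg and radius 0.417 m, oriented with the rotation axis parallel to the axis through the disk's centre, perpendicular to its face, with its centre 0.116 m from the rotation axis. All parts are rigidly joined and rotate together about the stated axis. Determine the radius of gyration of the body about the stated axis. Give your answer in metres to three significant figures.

Spherical shell: I_cm = (2/3)MR² = (2/3)(0.816)(0.466)² = 0.11813 kg m^2; centre at d = 0.653 m, so the parallel axis theorem gives I = 0.11813 + (0.816)(0.653)² = 0.46608 kg m^2.
Thin ring: I_cm = MR² = (0.479)(0.474)² = 0.10762 kg m^2; centre at d = 0.768 m, so the parallel axis theorem gives I = 0.10762 + (0.479)(0.768)² = 0.39015 kg m^2.
Solid disk: I_cm = (1/2)MR² = (1/2)(5.61)(0.417)² = 0.48776 kg m^2; centre at d = 0.116 m, so the parallel axis theorem gives I = 0.48776 + (5.61)(0.116)² = 0.56325 kg m^2.
Total I = 1.4195 kg m^2; total mass M = 6.905 kg.
k = √(I/M) = √(1.4195/6.905) = 0.4534 m.

0.453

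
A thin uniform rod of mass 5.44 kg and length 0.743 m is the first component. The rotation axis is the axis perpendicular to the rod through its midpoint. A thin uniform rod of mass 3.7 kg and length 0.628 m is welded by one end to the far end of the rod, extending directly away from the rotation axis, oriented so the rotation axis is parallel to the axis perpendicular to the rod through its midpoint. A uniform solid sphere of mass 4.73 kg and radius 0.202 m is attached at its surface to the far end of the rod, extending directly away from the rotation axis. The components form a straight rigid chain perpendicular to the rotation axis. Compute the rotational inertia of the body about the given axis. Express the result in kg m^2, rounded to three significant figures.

9.02

Thin rod: I_cm = (1/12)ML² = (1/12)(5.44)(0.743)² = 0.25026 kg m^2; axis through the centre, so I = 0.25026 kg m^2.
Thin rod: I_cm = (1/12)ML² = (1/12)(3.7)(0.628)² = 0.1216 kg m^2; centre at d = 0.3715 + 0.314 = 0.6855 m, so I = I_cm + Md² gives I = 0.1216 + (3.7)(0.6855)² = 1.8603 kg m^2.
Solid sphere: I_cm = (2/5)MR² = (2/5)(4.73)(0.202)² = 0.077201 kg m^2; centre at d = 0.3715 + 0.314 + 0.314 + 0.202 = 1.2015 m, so I = I_cm + Md² gives I = 0.077201 + (4.73)(1.2015)² = 6.9054 kg m^2.
Total I = 0.25026 + 1.8603 + 6.9054 = 9.016 kg m^2.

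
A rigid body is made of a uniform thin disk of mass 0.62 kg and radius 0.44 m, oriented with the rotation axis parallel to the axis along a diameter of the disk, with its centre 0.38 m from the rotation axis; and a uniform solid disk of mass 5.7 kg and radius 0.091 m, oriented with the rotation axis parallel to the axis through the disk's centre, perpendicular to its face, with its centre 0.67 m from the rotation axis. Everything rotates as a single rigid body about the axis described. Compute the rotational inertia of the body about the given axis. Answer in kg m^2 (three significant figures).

2.70

Thin disk: I_cm = (1/4)MR² = (1/4)(0.62)(0.44)² = 0.030008 kg m^2; centre at d = 0.38 m, so the parallel axis theorem gives I = 0.030008 + (0.62)(0.38)² = 0.11954 kg m^2.
Solid disk: I_cm = (1/2)MR² = (1/2)(5.7)(0.091)² = 0.023601 kg m^2; centre at d = 0.67 m, so the parallel axis theorem gives I = 0.023601 + (5.7)(0.67)² = 2.5823 kg m^2.
Total I = 0.11954 + 2.5823 = 2.7019 kg m^2.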